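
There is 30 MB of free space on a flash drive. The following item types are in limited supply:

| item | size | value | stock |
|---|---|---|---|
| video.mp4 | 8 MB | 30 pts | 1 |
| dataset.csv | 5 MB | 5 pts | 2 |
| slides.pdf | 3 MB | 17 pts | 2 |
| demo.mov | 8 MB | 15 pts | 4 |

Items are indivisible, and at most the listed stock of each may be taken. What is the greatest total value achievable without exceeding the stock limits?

Best selections within size 30 and stock limits:
- 1×video.mp4 + 2×slides.pdf + 2×demo.mov: size 30, value 94
- 1×video.mp4 + 1×dataset.csv + 2×slides.pdf + 1×demo.mov: size 27, value 84
Best: 94 pts.

94 pts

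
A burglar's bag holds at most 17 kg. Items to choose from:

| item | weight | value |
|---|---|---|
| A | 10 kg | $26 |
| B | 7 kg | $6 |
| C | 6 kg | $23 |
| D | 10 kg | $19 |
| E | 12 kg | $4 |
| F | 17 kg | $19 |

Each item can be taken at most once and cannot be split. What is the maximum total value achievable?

Check high-value combinations within 17 kg:
- A+C: weight 10+6=16, value 26+23=49
- C+D: weight 6+10=16, value 23+19=42
- A+B: weight 10+7=17, value 26+6=32
Best: $49.

$49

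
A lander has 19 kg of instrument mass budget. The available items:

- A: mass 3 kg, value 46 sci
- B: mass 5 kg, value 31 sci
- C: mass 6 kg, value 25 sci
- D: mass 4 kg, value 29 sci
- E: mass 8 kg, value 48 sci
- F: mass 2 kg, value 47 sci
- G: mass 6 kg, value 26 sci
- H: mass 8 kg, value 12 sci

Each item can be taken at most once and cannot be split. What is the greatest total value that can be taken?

172 sci

Check high-value combinations within 19 kg:
- A+B+E+F: mass 3+5+8+2=18, value 46+31+48+47=172
- A+D+E+F: mass 3+4+8+2=17, value 46+29+48+47=170
- A+E+F+G: mass 3+8+2+6=19, value 46+48+47+26=167
- A+C+E+F: mass 3+6+8+2=19, value 46+25+48+47=166
- B+D+E+F: mass 5+4+8+2=19, value 31+29+48+47=155
Best: 172 sci.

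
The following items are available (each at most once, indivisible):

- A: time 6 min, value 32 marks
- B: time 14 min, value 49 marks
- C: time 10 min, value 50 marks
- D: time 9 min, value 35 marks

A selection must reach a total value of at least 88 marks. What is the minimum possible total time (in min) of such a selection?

24

Subsets with value ≥ 88, sorted by total time:
- B+C: time 24, value 99
- A+C+D: time 25, value 117
- A+B+D: time 29, value 116
- A+B+C: time 30, value 131
Minimum time: 24 min.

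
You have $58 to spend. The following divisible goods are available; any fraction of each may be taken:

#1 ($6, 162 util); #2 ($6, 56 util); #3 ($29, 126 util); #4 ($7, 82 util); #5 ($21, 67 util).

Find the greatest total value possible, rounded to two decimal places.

Take in order of value per unit:
- #1 (162/6 per unit): all 6 → value 162, running total 162.00
- #4 (82/7 per unit): all 7 → value 82, running total 244.00
- #2 (56/6 per unit): all 6 → value 56, running total 300.00
- #3 (126/29 per unit): all 29 → value 126, running total 426.00
- #5 (67/21 per unit): 10 of 21 → value 10×67/21 = 31.9048, running total 457.90
Total 457.90.

457.90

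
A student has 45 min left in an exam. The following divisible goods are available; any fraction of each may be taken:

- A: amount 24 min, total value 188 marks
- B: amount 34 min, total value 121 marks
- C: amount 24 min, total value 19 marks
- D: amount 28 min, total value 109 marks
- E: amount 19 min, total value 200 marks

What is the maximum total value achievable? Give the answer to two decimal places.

395.79

Take in order of value per unit:
- E (200/19 per unit): all 19 → value 200, running total 200.00
- A (188/24 per unit): all 24 → value 188, running total 388.00
- D (109/28 per unit): 2 of 28 → value 2×109/28 = 7.7857, running total 395.79
Total 395.79.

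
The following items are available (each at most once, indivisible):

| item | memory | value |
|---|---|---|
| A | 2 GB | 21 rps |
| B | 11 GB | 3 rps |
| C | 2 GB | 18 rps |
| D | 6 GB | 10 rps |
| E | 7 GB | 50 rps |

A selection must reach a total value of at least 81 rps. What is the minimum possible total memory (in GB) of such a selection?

Subsets with value ≥ 81, sorted by total memory:
- A+C+E: memory 11, value 89
- A+D+E: memory 15, value 81
Minimum memory: 11 GB.

11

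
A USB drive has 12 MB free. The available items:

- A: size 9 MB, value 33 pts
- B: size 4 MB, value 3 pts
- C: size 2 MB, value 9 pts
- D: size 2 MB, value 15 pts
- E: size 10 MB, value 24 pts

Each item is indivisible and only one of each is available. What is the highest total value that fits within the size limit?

48 pts

This is a 0/1 knapsack; check combinations near the capacity.
- A+D: size 9+2=11, value 33+15=48
- A+C: size 9+2=11, value 33+9=42
- D+E: size 2+10=12, value 15+24=39
Best: 48 pts.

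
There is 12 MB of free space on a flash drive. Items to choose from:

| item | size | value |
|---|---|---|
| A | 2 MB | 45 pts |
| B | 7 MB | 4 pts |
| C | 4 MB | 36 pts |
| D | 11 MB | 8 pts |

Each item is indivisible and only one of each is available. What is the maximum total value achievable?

81 pts

This is a 0/1 knapsack; check combinations near the capacity.
- A+C: size 2+4=6, value 45+36=81
- A+B: size 2+7=9, value 45+4=49
- A: size 2, value 45
- B+C: size 7+4=11, value 4+36=40
Best: 81 pts.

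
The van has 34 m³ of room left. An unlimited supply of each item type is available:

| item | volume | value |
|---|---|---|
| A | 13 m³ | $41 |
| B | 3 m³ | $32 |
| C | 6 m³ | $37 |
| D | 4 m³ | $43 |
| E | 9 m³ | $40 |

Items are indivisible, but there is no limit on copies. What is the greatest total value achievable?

Best value-per-unit is D at 43/4; filling with it alone gives 8×43 = 344.
Optimal mix: 2×B + 7×D → volume 34, value 365.

$365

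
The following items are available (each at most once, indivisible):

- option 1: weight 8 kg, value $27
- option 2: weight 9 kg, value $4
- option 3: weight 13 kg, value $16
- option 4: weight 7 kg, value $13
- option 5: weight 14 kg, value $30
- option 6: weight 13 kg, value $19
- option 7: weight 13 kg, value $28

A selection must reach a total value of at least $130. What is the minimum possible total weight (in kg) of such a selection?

Subsets with value ≥ 130, sorted by total weight:
- option 1+option 3+option 4+option 5+option 6+option 7: weight 68, value 133
- option 1+option 2+option 3+option 4+option 5+option 6+option 7: weight 77, value 137
Minimum weight: 68 kg.

68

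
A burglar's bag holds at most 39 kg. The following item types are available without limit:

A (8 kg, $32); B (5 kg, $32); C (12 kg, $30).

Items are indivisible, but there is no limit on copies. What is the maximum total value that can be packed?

Best value-per-unit is B at 32/5; filling with it alone gives 7×32 = 224.
Optimal mix: 1×A + 6×B → weight 38, value 224.

$224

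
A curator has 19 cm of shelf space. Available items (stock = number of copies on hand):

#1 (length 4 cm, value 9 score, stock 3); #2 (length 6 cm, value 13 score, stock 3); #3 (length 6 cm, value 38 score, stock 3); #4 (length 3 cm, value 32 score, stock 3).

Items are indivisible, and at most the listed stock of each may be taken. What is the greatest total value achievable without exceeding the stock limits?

143 score

Top feasible selections:
- 1×#1 + 1×#3 + 3×#4: length 19, value 143
- 2×#3 + 2×#4: length 18, value 140
- 1×#3 + 3×#4: length 15, value 134
- 1×#1 + 1×#2 + 3×#4: length 19, value 118
Best: 143 score.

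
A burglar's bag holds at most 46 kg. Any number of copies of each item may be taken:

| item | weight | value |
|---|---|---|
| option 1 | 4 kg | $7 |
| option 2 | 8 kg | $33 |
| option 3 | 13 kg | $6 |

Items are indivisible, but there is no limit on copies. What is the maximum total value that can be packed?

Best value-per-unit is option 2 at 33/8; filling with it alone gives 5×33 = 165.
Optimal mix: 1×option 1 + 5×option 2 → weight 44, value 172.

$172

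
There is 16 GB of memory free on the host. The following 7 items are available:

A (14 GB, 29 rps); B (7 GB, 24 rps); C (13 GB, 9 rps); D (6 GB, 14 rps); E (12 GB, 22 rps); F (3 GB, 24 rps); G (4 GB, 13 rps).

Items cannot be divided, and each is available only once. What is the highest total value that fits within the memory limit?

Check high-value combinations within 16 GB:
- B+D+F: memory 7+6+3=16, value 24+14+24=62
- B+F+G: memory 7+3+4=14, value 24+24+13=61
- D+F+G: memory 6+3+4=13, value 14+24+13=51
- B+F: memory 7+3=10, value 24+24=48
- E+F: memory 12+3=15, value 22+24=46
Best: 62 rps.

62 rps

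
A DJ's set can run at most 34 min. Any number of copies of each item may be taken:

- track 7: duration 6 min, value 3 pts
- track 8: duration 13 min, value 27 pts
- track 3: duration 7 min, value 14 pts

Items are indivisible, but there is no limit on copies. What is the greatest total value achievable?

Best value-per-unit is track 8 at 27/13; filling with it alone gives 2×27 = 54.
Optimal mix: 1×track 8 + 3×track 3 → duration 34, value 69.

69 pts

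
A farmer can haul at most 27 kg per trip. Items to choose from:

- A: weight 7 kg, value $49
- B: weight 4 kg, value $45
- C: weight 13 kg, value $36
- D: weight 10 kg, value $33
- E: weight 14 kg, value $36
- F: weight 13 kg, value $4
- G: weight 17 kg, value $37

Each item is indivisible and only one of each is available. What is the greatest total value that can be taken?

Check high-value combinations within 27 kg:
- A+B+C: weight 7+4+13=24, value 49+45+36=130
- A+B+E: weight 7+4+14=25, value 49+45+36=130
- A+B+D: weight 7+4+10=21, value 49+45+33=127
- B+C+D: weight 4+13+10=27, value 45+36+33=114
Best: $130.

$130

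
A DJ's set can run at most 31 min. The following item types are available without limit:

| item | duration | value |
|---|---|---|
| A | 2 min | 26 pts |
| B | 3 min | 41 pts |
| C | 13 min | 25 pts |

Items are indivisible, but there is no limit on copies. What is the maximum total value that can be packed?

421 pts

Best value-per-unit is B at 41/3; filling with it alone gives 10×41 = 410.
Optimal mix: 2×A + 9×B → duration 31, value 421.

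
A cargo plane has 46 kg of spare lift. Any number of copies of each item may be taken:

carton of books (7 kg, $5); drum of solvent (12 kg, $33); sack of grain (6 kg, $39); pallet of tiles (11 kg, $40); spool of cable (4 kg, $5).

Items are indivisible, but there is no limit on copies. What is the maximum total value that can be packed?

$278

Best value-per-unit is sack of grain at 39/6; filling with it alone gives 7×39 = 273.
Optimal mix: 7×sack of grain + 1×spool of cable → weight 46, value 278.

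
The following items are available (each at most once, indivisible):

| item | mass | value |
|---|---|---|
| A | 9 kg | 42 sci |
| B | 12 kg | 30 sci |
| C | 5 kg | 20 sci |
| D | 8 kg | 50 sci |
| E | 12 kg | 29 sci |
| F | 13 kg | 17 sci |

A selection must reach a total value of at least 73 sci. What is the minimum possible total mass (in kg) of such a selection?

Subsets with value ≥ 73, sorted by total mass:
- A+D: mass 17, value 92
- B+D: mass 20, value 80
Minimum mass: 17 kg.

17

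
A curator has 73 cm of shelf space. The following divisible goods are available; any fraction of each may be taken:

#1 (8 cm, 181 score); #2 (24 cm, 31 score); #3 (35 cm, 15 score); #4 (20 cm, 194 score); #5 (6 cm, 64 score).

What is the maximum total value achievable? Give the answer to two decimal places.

476.43

Take in order of value per unit:
- #1 (181/8 per unit): all 8 → value 181, running total 181.00
- #5 (64/6 per unit): all 6 → value 64, running total 245.00
- #4 (194/20 per unit): all 20 → value 194, running total 439.00
- #2 (31/24 per unit): all 24 → value 31, running total 470.00
- #3 (15/35 per unit): 15 of 35 → value 15×15/35 = 6.4286, running total 476.43
Total 476.43.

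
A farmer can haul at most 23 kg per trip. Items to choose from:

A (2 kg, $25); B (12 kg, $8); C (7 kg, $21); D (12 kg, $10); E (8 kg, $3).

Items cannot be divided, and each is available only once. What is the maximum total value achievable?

Check high-value combinations within 23 kg:
- A+C+D: weight 2+7+12=21, value 25+21+10=56
- A+B+C: weight 2+12+7=21, value 25+8+21=54
- A+C+E: weight 2+7+8=17, value 25+21+3=49
Best: $56.

$56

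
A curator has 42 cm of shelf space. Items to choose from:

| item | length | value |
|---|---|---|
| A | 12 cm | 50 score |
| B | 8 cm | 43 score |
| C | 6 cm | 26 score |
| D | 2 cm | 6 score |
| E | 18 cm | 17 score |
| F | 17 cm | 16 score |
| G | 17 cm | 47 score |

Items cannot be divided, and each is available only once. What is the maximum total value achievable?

Check high-value combinations within 42 cm:
- A+B+D+G: length 12+8+2+17=39, value 50+43+6+47=146
- A+B+G: length 12+8+17=37, value 50+43+47=140
- A+C+D+G: length 12+6+2+17=37, value 50+26+6+47=129
- A+B+C+D: length 12+8+6+2=28, value 50+43+26+6=125
- A+C+G: length 12+6+17=35, value 50+26+47=123
Best: 146 score.

146 score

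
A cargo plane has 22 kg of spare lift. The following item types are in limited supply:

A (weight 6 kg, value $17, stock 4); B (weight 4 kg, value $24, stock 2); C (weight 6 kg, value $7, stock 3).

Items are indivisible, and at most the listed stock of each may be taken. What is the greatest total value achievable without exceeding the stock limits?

Best selections within weight 22 and stock limits:
- 2×A + 2×B: weight 20, value 82
- 3×A + 1×B: weight 22, value 75
Best: $82.

$82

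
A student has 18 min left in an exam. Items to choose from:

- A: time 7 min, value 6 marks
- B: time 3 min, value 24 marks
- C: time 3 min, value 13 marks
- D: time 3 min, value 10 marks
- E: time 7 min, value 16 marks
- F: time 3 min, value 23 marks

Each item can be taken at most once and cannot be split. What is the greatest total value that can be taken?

76 marks

This is a 0/1 knapsack; check combinations near the capacity.
- B+C+E+F: time 3+3+7+3=16, value 24+13+16+23=76
- B+D+E+F: time 3+3+7+3=16, value 24+10+16+23=73
- B+C+D+F: time 3+3+3+3=12, value 24+13+10+23=70
Best: 76 marks.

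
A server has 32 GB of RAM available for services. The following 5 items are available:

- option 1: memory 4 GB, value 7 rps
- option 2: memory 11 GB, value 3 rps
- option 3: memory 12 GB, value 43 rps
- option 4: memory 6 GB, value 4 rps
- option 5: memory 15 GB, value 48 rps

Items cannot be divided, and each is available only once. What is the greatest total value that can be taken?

Check high-value combinations within 32 GB:
- option 1+option 3+option 5: memory 4+12+15=31, value 7+43+48=98
- option 3+option 5: memory 12+15=27, value 43+48=91
- option 1+option 4+option 5: memory 4+6+15=25, value 7+4+48=59
- option 1+option 2+option 5: memory 4+11+15=30, value 7+3+48=58
- option 1+option 5: memory 4+15=19, value 7+48=55
Best: 98 rps.

98 rps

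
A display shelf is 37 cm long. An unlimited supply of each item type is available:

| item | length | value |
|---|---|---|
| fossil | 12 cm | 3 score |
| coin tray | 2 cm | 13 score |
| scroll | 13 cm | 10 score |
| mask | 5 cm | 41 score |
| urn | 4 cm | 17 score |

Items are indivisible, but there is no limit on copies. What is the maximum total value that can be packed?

300 score

Best value-per-unit is mask at 41/5; filling with it alone gives 7×41 = 287.
Optimal mix: 1×coin tray + 7×mask → length 37, value 300.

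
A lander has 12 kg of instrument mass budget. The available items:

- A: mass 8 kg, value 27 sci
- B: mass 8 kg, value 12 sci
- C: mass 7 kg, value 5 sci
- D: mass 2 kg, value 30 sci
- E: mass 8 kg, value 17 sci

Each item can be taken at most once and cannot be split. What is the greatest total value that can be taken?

Check high-value combinations within 12 kg:
- A+D: mass 8+2=10, value 27+30=57
- D+E: mass 2+8=10, value 30+17=47
- B+D: mass 8+2=10, value 12+30=42
- C+D: mass 7+2=9, value 5+30=35
Best: 57 sci.

57 sci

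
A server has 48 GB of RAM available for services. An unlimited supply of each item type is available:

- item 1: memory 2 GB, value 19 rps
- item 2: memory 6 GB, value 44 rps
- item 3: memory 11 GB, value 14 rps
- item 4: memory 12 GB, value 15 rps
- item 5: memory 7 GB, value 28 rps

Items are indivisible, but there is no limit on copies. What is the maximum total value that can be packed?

456 rps

Best value-per-unit is item 1 at 19/2, and filling with it alone uses memory 24×2=48. No mix of the others beats 24×19 = 456.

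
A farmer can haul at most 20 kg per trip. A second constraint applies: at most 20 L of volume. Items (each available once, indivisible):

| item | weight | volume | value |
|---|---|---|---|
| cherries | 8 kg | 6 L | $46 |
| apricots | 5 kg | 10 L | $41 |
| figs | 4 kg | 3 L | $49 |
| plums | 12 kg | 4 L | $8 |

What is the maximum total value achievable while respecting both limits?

$136

Feasible sets respecting both limits:
- cherries+apricots+figs: weight 17, volume 19, value 136
- cherries+figs: weight 12, volume 9, value 95
- apricots+figs: weight 9, volume 13, value 90
Best: $136.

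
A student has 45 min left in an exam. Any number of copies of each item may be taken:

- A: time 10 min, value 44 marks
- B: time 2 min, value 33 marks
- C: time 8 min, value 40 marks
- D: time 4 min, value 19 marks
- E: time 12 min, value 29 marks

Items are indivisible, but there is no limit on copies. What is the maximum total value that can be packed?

726 marks

Best value-per-unit is B at 33/2, and filling with it alone uses time 22×2=44. No mix of the others beats 22×33 = 726.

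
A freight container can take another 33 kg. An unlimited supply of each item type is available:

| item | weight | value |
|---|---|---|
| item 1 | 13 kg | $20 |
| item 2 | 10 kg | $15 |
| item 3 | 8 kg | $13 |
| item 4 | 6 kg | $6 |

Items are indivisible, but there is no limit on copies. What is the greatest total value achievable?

Best value-per-unit is item 3 at 13/8, and filling with it alone uses weight 4×8=32. No mix of the others beats 4×13 = 52.

$52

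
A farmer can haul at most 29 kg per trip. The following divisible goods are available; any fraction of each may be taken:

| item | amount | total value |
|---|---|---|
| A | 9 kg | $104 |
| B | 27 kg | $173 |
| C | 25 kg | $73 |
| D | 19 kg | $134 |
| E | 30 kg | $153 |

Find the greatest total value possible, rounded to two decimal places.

244.41

Take in order of value per unit:
- A (104/9 per unit): all 9 → value 104, running total 104.00
- D (134/19 per unit): all 19 → value 134, running total 238.00
- B (173/27 per unit): 1 of 27 → value 1×173/27 = 6.4074, running total 244.41
Total 244.41.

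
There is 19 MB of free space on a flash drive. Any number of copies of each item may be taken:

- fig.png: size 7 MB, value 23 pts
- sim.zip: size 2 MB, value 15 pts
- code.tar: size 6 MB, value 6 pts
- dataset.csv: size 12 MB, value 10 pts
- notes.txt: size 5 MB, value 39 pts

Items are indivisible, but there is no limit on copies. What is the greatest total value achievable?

Best value-per-unit is notes.txt at 39/5; filling with it alone gives 3×39 = 117.
Optimal mix: 2×sim.zip + 3×notes.txt → size 19, value 147.

147 pts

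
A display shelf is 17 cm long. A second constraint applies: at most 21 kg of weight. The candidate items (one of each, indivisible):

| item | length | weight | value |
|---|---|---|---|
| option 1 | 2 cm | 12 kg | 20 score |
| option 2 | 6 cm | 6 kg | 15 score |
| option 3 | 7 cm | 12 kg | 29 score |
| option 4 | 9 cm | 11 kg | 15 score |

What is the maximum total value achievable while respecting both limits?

Feasible sets respecting both limits:
- option 2+option 3: length 13, weight 18, value 44
- option 1+option 2: length 8, weight 18, value 35
- option 2+option 4: length 15, weight 17, value 30
- option 3: length 7, weight 12, value 29
Best: 44 score.

44 score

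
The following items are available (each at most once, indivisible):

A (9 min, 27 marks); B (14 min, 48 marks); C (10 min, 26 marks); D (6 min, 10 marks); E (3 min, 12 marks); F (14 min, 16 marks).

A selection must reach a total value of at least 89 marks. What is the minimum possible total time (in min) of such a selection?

32

Subsets with value ≥ 89, sorted by total time:
- A+B+D+E: time 32, value 97
- A+B+C: time 33, value 101
Minimum time: 32 min.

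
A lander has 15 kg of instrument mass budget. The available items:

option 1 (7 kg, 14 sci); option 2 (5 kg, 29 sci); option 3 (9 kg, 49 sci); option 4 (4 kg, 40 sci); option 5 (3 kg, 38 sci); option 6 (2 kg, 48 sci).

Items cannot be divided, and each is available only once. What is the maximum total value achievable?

155 sci

Check high-value combinations within 15 kg:
- option 2+option 4+option 5+option 6: mass 5+4+3+2=14, value 29+40+38+48=155
- option 3+option 4+option 6: mass 9+4+2=15, value 49+40+48=137
- option 3+option 5+option 6: mass 9+3+2=14, value 49+38+48=135
Best: 155 sci.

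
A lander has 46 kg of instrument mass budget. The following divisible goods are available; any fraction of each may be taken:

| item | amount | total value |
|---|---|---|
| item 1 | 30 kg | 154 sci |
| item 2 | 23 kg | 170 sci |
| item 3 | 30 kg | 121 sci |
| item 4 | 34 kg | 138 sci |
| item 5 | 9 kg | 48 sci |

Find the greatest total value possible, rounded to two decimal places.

289.87

Take in order of value per unit:
- item 2 (170/23 per unit): all 23 → value 170, running total 170.00
- item 5 (48/9 per unit): all 9 → value 48, running total 218.00
- item 1 (154/30 per unit): 14 of 30 → value 14×154/30 = 71.8667, running total 289.87
Total 289.87.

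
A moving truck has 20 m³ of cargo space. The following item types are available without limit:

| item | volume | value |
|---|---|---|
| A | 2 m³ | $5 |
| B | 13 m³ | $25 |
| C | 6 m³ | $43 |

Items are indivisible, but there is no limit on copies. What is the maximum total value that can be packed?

$134

Best value-per-unit is C at 43/6; filling with it alone gives 3×43 = 129.
Optimal mix: 1×A + 3×C → volume 20, value 134.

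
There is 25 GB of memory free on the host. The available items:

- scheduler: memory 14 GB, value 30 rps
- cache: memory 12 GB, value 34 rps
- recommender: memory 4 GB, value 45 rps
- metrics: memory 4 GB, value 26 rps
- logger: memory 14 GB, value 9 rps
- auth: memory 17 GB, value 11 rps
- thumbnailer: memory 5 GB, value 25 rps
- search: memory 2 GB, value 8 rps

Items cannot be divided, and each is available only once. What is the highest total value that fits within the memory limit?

Check high-value combinations within 25 GB:
- cache+recommender+metrics+thumbnailer: memory 12+4+4+5=25, value 34+45+26+25=130
- cache+recommender+metrics+search: memory 12+4+4+2=22, value 34+45+26+8=113
- cache+recommender+thumbnailer+search: memory 12+4+5+2=23, value 34+45+25+8=112
- scheduler+recommender+metrics+search: memory 14+4+4+2=24, value 30+45+26+8=109
- scheduler+recommender+thumbnailer+search: memory 14+4+5+2=25, value 30+45+25+8=108
Best: 130 rps.

130 rps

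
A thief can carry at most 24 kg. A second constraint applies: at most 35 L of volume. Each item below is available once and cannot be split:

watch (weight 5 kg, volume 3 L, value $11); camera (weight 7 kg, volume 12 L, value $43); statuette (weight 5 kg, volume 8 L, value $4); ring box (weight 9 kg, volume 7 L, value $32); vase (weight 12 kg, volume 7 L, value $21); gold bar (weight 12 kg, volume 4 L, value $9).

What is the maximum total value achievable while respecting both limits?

$86

Feasible sets respecting both limits:
- watch+camera+ring box: weight 21, volume 22, value 86
- camera+statuette+ring box: weight 21, volume 27, value 79
- camera+ring box: weight 16, volume 19, value 75
Best: $86.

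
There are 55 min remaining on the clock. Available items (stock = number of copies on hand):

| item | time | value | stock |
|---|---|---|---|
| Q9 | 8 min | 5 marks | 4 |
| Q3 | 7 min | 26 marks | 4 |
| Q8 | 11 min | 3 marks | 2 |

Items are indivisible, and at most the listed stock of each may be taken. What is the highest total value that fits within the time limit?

119 marks

Top feasible selections:
- 3×Q9 + 4×Q3: time 52, value 119
- 2×Q9 + 4×Q3 + 1×Q8: time 55, value 117
- 2×Q9 + 4×Q3: time 44, value 114
- 1×Q9 + 4×Q3 + 1×Q8: time 47, value 112
Best: 119 marks.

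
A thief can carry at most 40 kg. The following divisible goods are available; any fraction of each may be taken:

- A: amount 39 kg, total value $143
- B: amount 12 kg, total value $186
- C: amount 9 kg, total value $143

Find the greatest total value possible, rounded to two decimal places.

Take in order of value per unit:
- C (143/9 per unit): all 9 → value 143, running total 143.00
- B (186/12 per unit): all 12 → value 186, running total 329.00
- A (143/39 per unit): 19 of 39 → value 19×143/39 = 69.6667, running total 398.67
Total 398.67.

398.67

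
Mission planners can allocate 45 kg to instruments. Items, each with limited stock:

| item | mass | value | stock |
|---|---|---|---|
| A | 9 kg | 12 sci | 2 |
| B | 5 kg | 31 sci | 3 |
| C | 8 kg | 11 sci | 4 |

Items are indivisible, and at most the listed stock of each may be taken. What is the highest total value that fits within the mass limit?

128 sci

Top feasible selections:
- 2×A + 3×B + 1×C: mass 41, value 128
- 1×A + 3×B + 2×C: mass 40, value 127
- 3×B + 3×C: mass 39, value 126
Best: 128 sci.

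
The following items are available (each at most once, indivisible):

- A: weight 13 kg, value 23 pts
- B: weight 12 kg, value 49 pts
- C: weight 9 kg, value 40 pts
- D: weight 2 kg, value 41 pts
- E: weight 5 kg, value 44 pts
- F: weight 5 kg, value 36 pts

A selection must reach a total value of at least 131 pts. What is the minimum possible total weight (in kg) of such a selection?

19

Subsets with value ≥ 131, sorted by total weight:
- B+D+E: weight 19, value 134
- C+D+E+F: weight 21, value 161
Minimum weight: 19 kg.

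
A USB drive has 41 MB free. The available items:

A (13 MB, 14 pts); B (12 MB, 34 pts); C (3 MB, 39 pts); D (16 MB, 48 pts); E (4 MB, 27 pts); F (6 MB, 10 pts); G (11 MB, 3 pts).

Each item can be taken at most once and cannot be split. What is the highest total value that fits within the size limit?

Check high-value combinations within 41 MB:
- B+C+D+E+F: size 12+3+16+4+6=41, value 34+39+48+27+10=158
- B+C+D+E: size 12+3+16+4=35, value 34+39+48+27=148
- B+C+D+F: size 12+3+16+6=37, value 34+39+48+10=131
Best: 158 pts.

158 pts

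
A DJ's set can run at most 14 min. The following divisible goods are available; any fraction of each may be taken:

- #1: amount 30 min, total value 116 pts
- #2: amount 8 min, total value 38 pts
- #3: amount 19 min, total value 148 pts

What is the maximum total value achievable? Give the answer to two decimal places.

Take in order of value per unit:
- #3 (148/19 per unit): 14 of 19 → value 14×148/19 = 109.0526, running total 109.05
Total 109.05.

109.05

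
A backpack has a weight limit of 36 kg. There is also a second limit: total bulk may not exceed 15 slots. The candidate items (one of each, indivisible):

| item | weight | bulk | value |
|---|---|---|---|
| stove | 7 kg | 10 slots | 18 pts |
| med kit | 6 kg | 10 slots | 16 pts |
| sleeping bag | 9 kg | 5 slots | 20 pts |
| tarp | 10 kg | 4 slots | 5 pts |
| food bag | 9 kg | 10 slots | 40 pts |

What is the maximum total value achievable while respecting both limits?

Feasible sets respecting both limits:
- sleeping bag+food bag: weight 18, bulk 15, value 60
- tarp+food bag: weight 19, bulk 14, value 45
- food bag: weight 9, bulk 10, value 40
Best: 60 pts.

60 pts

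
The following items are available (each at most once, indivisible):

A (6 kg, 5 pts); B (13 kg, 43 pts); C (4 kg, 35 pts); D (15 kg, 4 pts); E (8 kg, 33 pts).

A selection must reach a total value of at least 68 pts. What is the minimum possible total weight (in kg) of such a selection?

12

Subsets with value ≥ 68, sorted by total weight:
- C+E: weight 12, value 68
- B+C: weight 17, value 78
- A+C+E: weight 18, value 73
- B+E: weight 21, value 76
Minimum weight: 12 kg.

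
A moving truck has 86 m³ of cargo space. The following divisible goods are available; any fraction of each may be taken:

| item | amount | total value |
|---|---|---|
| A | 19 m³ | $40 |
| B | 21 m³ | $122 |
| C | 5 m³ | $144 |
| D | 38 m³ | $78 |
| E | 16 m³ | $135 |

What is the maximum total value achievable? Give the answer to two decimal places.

Take in order of value per unit:
- C (144/5 per unit): all 5 → value 144, running total 144.00
- E (135/16 per unit): all 16 → value 135, running total 279.00
- B (122/21 per unit): all 21 → value 122, running total 401.00
- A (40/19 per unit): all 19 → value 40, running total 441.00
- D (78/38 per unit): 25 of 38 → value 25×78/38 = 51.3158, running total 492.32
Total 492.32.

492.32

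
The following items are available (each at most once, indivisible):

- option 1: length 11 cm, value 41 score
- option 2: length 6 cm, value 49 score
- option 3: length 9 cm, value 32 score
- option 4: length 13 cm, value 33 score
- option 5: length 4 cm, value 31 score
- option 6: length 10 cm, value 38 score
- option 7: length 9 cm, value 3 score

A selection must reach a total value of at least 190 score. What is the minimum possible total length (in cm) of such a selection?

40

Subsets with value ≥ 190, sorted by total length:
- option 1+option 2+option 3+option 5+option 6: length 40, value 191
- option 1+option 2+option 4+option 5+option 6: length 44, value 192
- option 1+option 2+option 3+option 5+option 6+option 7: length 49, value 194
- option 1+option 2+option 3+option 4+option 6: length 49, value 193
Minimum length: 40 cm.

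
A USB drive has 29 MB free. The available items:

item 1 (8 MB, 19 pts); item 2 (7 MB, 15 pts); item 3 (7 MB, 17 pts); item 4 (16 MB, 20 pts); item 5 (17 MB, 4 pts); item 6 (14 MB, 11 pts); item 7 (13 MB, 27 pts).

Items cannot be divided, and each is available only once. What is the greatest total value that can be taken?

63 pts

Check high-value combinations within 29 MB:
- item 1+item 3+item 7: size 8+7+13=28, value 19+17+27=63
- item 1+item 2+item 7: size 8+7+13=28, value 19+15+27=61
- item 2+item 3+item 7: size 7+7+13=27, value 15+17+27=59
Best: 63 pts.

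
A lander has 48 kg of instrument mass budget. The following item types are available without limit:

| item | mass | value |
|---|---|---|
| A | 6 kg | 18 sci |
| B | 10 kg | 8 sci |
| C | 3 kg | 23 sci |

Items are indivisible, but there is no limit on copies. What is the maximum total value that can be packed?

368 sci

Best value-per-unit is C at 23/3, and filling with it alone uses mass 16×3=48. No mix of the others beats 16×23 = 368.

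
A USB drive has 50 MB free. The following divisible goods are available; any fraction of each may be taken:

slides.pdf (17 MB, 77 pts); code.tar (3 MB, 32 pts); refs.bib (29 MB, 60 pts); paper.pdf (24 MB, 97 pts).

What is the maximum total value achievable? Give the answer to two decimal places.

218.41

Take in order of value per unit:
- code.tar (32/3 per unit): all 3 → value 32, running total 32.00
- slides.pdf (77/17 per unit): all 17 → value 77, running total 109.00
- paper.pdf (97/24 per unit): all 24 → value 97, running total 206.00
- refs.bib (60/29 per unit): 6 of 29 → value 6×60/29 = 12.4138, running total 218.41
Total 218.41.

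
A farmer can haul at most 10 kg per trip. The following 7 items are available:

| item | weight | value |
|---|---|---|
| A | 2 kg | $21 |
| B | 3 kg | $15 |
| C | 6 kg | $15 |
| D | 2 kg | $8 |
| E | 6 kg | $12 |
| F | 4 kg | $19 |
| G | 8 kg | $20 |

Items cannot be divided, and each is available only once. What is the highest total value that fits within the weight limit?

$55

Check high-value combinations within 10 kg:
- A+B+F: weight 2+3+4=9, value 21+15+19=55
- A+D+F: weight 2+2+4=8, value 21+8+19=48
- A+B+D: weight 2+3+2=7, value 21+15+8=44
- A+C+D: weight 2+6+2=10, value 21+15+8=44
- B+D+F: weight 3+2+4=9, value 15+8+19=42
Best: $55.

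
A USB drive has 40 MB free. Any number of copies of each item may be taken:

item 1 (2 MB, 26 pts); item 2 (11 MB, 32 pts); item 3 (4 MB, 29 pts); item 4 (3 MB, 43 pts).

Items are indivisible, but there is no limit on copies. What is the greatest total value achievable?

568 pts

Best value-per-unit is item 4 at 43/3; filling with it alone gives 13×43 = 559.
Optimal mix: 2×item 1 + 12×item 4 → size 40, value 568.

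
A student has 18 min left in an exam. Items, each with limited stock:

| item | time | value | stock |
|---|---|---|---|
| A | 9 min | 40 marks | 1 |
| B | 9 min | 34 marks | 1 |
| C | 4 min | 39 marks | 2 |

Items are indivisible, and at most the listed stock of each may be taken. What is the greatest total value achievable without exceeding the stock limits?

118 marks

Best selections within time 18 and stock limits:
- 1×A + 2×C: time 17, value 118
- 1×B + 2×C: time 17, value 112
Best: 118 marks.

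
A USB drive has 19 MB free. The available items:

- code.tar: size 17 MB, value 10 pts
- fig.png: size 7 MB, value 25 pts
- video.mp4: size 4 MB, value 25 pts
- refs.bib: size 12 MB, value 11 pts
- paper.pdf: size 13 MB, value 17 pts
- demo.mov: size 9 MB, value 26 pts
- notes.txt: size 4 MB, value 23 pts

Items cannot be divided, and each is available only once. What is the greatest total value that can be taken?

74 pts

Check high-value combinations within 19 MB:
- video.mp4+demo.mov+notes.txt: size 4+9+4=17, value 25+26+23=74
- fig.png+video.mp4+notes.txt: size 7+4+4=15, value 25+25+23=73
- video.mp4+demo.mov: size 4+9=13, value 25+26=51
Best: 74 pts.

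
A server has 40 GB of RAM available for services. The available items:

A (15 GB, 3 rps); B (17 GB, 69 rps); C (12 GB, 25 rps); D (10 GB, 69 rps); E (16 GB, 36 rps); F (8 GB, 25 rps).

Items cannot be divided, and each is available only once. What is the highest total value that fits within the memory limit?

163 rps

Check high-value combinations within 40 GB:
- B+D+F: memory 17+10+8=35, value 69+69+25=163
- B+C+D: memory 17+12+10=39, value 69+25+69=163
- B+D: memory 17+10=27, value 69+69=138
Best: 163 rps.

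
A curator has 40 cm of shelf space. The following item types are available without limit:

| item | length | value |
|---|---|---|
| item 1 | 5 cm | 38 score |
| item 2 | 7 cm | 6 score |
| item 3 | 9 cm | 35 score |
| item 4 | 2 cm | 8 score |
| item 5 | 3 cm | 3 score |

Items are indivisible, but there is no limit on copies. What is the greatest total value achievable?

Best value-per-unit is item 1 at 38/5, and filling with it alone uses length 8×5=40. No mix of the others beats 8×38 = 304.

304 score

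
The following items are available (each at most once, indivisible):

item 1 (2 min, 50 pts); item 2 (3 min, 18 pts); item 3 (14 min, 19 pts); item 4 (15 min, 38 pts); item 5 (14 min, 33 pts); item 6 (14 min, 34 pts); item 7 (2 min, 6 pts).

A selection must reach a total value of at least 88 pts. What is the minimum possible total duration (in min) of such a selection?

Subsets with value ≥ 88, sorted by total duration:
- item 1+item 4: duration 17, value 88
- item 1+item 6+item 7: duration 18, value 90
- item 1+item 5+item 7: duration 18, value 89
Minimum duration: 17 min.

17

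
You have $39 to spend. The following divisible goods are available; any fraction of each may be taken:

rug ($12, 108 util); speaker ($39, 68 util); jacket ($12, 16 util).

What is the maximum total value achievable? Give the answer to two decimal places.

Take in order of value per unit:
- rug (108/12 per unit): all 12 → value 108, running total 108.00
- speaker (68/39 per unit): 27 of 39 → value 27×68/39 = 47.0769, running total 155.08
Total 155.08.

155.08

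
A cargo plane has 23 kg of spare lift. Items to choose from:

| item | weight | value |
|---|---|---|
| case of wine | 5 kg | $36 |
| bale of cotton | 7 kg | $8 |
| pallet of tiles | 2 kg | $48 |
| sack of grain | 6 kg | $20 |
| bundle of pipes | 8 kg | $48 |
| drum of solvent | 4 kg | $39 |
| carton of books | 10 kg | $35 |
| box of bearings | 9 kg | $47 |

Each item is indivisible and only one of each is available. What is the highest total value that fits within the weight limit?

This is a 0/1 knapsack; check combinations near the capacity.
- pallet of tiles+bundle of pipes+drum of solvent+box of bearings: weight 2+8+4+9=23, value 48+48+39+47=182
- case of wine+pallet of tiles+bundle of pipes+drum of solvent: weight 5+2+8+4=19, value 36+48+48+39=171
- case of wine+pallet of tiles+drum of solvent+box of bearings: weight 5+2+4+9=20, value 36+48+39+47=170
Best: $182.

$182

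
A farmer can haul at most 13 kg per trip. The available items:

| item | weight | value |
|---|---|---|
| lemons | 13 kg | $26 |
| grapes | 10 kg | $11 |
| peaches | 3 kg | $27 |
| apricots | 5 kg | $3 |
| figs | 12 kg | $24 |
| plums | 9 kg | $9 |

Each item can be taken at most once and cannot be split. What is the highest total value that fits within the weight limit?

$38

Check high-value combinations within 13 kg:
- grapes+peaches: weight 10+3=13, value 11+27=38
- peaches+plums: weight 3+9=12, value 27+9=36
- peaches+apricots: weight 3+5=8, value 27+3=30
- peaches: weight 3, value 27
Best: $38.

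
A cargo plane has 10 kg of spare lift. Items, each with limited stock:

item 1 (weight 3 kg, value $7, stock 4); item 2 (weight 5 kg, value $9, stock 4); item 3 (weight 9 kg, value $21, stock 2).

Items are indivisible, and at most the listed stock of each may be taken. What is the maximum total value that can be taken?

Best selections within weight 10 and stock limits:
- 1×item 3: weight 9, value 21
- 3×item 1: weight 9, value 21
- 2×item 2: weight 10, value 18
- 1×item 1 + 1×item 2: weight 8, value 16
Best: $21.

$21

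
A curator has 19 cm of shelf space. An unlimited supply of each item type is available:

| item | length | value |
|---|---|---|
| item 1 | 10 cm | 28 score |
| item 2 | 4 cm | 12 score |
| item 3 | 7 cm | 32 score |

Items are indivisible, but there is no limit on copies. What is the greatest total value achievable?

Best value-per-unit is item 3 at 32/7; filling with it alone gives 2×32 = 64.
Optimal mix: 1×item 2 + 2×item 3 → length 18, value 76.

76 score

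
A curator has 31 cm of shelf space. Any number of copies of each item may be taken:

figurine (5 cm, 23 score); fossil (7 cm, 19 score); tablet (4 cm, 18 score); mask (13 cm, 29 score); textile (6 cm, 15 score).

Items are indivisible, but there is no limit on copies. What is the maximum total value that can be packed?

141 score

Best value-per-unit is figurine at 23/5; filling with it alone gives 6×23 = 138.
Optimal mix: 3×figurine + 4×tablet → length 31, value 141.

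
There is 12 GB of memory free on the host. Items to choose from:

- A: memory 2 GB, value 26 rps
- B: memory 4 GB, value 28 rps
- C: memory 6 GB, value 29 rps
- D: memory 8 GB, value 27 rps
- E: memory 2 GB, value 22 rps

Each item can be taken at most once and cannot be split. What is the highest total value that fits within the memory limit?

83 rps

Check high-value combinations within 12 GB:
- A+B+C: memory 2+4+6=12, value 26+28+29=83
- B+C+E: memory 4+6+2=12, value 28+29+22=79
- A+C+E: memory 2+6+2=10, value 26+29+22=77
- A+B+E: memory 2+4+2=8, value 26+28+22=76
- A+D+E: memory 2+8+2=12, value 26+27+22=75
Best: 83 rps.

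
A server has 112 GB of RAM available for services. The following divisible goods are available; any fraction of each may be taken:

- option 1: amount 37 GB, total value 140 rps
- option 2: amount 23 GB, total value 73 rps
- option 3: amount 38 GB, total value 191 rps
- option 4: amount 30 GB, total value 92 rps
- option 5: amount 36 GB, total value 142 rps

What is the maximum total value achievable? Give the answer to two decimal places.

Take in order of value per unit:
- option 3 (191/38 per unit): all 38 → value 191, running total 191.00
- option 5 (142/36 per unit): all 36 → value 142, running total 333.00
- option 1 (140/37 per unit): all 37 → value 140, running total 473.00
- option 2 (73/23 per unit): 1 of 23 → value 1×73/23 = 3.1739, running total 476.17
Total 476.17.

476.17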